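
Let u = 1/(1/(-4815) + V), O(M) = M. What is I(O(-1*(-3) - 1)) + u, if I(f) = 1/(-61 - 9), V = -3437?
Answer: -8443103/579220460 ≈ -0.014577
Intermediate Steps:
I(f) = -1/70 (I(f) = 1/(-70) = -1/70)
u = -4815/16549156 (u = 1/(1/(-4815) - 3437) = 1/(-1/4815 - 3437) = 1/(-16549156/4815) = -4815/16549156 ≈ -0.00029095)
I(O(-1*(-3) - 1)) + u = -1/70 - 4815/16549156 = -8443103/579220460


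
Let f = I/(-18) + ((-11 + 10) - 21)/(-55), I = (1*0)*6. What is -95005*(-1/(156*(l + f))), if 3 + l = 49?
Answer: 475025/36192 ≈ 13.125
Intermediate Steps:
l = 46 (l = -3 + 49 = 46)
I = 0 (I = 0*6 = 0)
f = 2/5 (f = 0/(-18) + ((-11 + 10) - 21)/(-55) = 0*(-1/18) + (-1 - 21)*(-1/55) = 0 - 22*(-1/55) = 0 + 2/5 = 2/5 ≈ 0.40000)
-95005*(-1/(156*(l + f))) = -95005*(-1/(156*(46 + 2/5))) = -95005/((-156*232/5)) = -95005/(-36192/5) = -95005*(-5/36192) = 475025/36192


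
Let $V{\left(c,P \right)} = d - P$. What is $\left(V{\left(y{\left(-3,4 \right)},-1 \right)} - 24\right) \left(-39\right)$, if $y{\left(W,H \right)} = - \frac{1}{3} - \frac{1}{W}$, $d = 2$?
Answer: $819$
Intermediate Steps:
$y{\left(W,H \right)} = - \frac{1}{3} - \frac{1}{W}$ ($y{\left(W,H \right)} = \left(-1\right) \frac{1}{3} - \frac{1}{W} = - \frac{1}{3} - \frac{1}{W}$)
$V{\left(c,P \right)} = 2 - P$
$\left(V{\left(y{\left(-3,4 \right)},-1 \right)} - 24\right) \left(-39\right) = \left(\left(2 - -1\right) - 24\right) \left(-39\right) = \left(\left(2 + 1\right) - 24\right) \left(-39\right) = \left(3 - 24\right) \left(-39\right) = \left(-21\right) \left(-39\right) = 819$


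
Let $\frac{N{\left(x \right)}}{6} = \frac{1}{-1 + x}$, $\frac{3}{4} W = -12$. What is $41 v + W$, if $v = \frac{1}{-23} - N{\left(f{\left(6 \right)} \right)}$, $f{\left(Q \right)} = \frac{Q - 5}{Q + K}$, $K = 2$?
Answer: $\frac{42401}{161} \approx 263.36$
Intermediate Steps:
$W = -16$ ($W = \frac{4}{3} \left(-12\right) = -16$)
$f{\left(Q \right)} = \frac{-5 + Q}{2 + Q}$ ($f{\left(Q \right)} = \frac{Q - 5}{Q + 2} = \frac{-5 + Q}{2 + Q}$)
$N{\left(x \right)} = \frac{6}{-1 + x}$
$v = \frac{1097}{161}$ ($v = \frac{1}{-23} - \frac{6}{-1 + \frac{-5 + 6}{2 + 6}} = - \frac{1}{23} - \frac{6}{-1 + \frac{1}{8} \cdot 1} = - \frac{1}{23} - \frac{6}{-1 + \frac{1}{8}} = - \frac{1}{23} - \frac{6}{- \frac{7}{8}} = - \frac{1}{23} - 6 \left(- \frac{8}{7}\right) = - \frac{1}{23} - - \frac{48}{7} = - \frac{1}{23} + \frac{48}{7} = \frac{1097}{161} \approx 6.8137$)
$41 v + W = 41 \cdot \frac{1097}{161} - 16 = \frac{44977}{161} - 16 = \frac{42401}{161}$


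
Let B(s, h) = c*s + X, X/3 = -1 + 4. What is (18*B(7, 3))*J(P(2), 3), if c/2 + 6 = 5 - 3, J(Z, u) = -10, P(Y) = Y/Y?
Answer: 8460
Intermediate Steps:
P(Y) = 1
X = 9 (X = 3*(-1 + 4) = 3*3 = 9)
c = -8 (c = -12 + 2*(5 - 3) = -12 + 2*2 = -12 + 4 = -8)
B(s, h) = 9 - 8*s (B(s, h) = -8*s + 9 = 9 - 8*s)
(18*B(7, 3))*J(P(2), 3) = (18*(9 - 8*7))*(-10) = (18*(9 - 56))*(-10) = (18*(-47))*(-10) = -846*(-10) = 8460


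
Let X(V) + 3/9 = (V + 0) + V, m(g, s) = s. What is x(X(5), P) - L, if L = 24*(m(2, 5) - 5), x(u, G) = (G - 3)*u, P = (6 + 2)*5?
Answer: 1073/3 ≈ 357.67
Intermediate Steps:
X(V) = -⅓ + 2*V (X(V) = -⅓ + ((V + 0) + V) = -⅓ + (V + V) = -⅓ + 2*V)
P = 40 (P = 8*5 = 40)
x(u, G) = u*(-3 + G) (x(u, G) = (-3 + G)*u = u*(-3 + G))
L = 0 (L = 24*(5 - 5) = 24*0 = 0)
x(X(5), P) - L = (-⅓ + 2*5)*(-3 + 40) - 1*0 = (-⅓ + 10)*37 + 0 = (29/3)*37 + 0 = 1073/3 + 0 = 1073/3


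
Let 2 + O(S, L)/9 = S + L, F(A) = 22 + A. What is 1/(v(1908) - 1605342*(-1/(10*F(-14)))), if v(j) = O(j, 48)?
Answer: 40/1506111 ≈ 2.6558e-5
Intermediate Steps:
O(S, L) = -18 + 9*L + 9*S (O(S, L) = -18 + 9*(S + L) = -18 + 9*(L + S) = -18 + (9*L + 9*S) = -18 + 9*L + 9*S)
v(j) = 414 + 9*j (v(j) = -18 + 9*48 + 9*j = -18 + 432 + 9*j = 414 + 9*j)
1/(v(1908) - 1605342*(-1/(10*F(-14)))) = 1/((414 + 9*1908) - 1605342*(-1/(10*(22 - 14)))) = 1/((414 + 17172) - 1605342/(8*(5*(-2)))) = 1/(17586 - 1605342/(8*(-10))) = 1/(17586 - 1605342/(-80)) = 1/(17586 - 1605342*(-1/80)) = 1/(17586 + 802671/40) = 1/(1506111/40) = 40/1506111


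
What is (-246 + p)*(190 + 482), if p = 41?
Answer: -137760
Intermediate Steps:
(-246 + p)*(190 + 482) = (-246 + 41)*(190 + 482) = -205*672 = -137760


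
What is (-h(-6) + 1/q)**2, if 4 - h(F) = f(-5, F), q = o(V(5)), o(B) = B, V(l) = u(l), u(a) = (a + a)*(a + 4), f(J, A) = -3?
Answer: 395641/8100 ≈ 48.845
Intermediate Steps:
u(a) = 2*a*(4 + a) (u(a) = (2*a)*(4 + a) = 2*a*(4 + a))
V(l) = 2*l*(4 + l)
q = 90 (q = 2*5*(4 + 5) = 2*5*9 = 90)
h(F) = 7 (h(F) = 4 - 1*(-3) = 4 + 3 = 7)
(-h(-6) + 1/q)**2 = (-1*7 + 1/90)**2 = (-7 + 1/90)**2 = (-629/90)**2 = 395641/8100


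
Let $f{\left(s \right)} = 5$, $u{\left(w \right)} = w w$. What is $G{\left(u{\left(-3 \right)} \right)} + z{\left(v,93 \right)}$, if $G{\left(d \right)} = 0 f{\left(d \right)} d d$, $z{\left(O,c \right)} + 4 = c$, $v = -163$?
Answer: $89$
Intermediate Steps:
$u{\left(w \right)} = w^{2}$
$z{\left(O,c \right)} = -4 + c$
$G{\left(d \right)} = 0$ ($G{\left(d \right)} = 0 \cdot 5 d d = 0 d^{2} = 0$)
$G{\left(u{\left(-3 \right)} \right)} + z{\left(v,93 \right)} = 0 + \left(-4 + 93\right) = 0 + 89 = 89$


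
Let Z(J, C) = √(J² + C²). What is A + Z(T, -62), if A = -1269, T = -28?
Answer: -1269 + 2*√1157 ≈ -1201.0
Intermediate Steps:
Z(J, C) = √(C² + J²)
A + Z(T, -62) = -1269 + √((-62)² + (-28)²) = -1269 + √(3844 + 784) = -1269 + √4628 = -1269 + 2*√1157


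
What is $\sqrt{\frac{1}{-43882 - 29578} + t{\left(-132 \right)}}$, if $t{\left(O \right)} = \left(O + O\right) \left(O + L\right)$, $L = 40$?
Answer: $\frac{\sqrt{32766768336835}}{36730} \approx 155.85$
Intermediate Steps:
$t{\left(O \right)} = 2 O \left(40 + O\right)$ ($t{\left(O \right)} = \left(O + O\right) \left(O + 40\right) = 2 O \left(40 + O\right)$)
$\sqrt{\frac{1}{-43882 - 29578} + t{\left(-132 \right)}} = \sqrt{\frac{1}{-43882 - 29578} + 2 \left(-132\right) \left(40 - 132\right)} = \sqrt{\frac{1}{-43882 - 29578} + 2 \left(-132\right) \left(-92\right)} = \sqrt{\frac{1}{-43882 - 29578} + 24288} = \sqrt{\frac{1}{-73460} + 24288} = \sqrt{- \frac{1}{73460} + 24288} = \sqrt{\frac{1784196479}{73460}} = \frac{\sqrt{32766768336835}}{36730}$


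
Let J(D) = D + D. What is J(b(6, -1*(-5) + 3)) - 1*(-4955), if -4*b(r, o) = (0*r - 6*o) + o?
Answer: 4975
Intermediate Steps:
b(r, o) = 5*o/4 (b(r, o) = -((0*r - 6*o) + o)/4 = -((0 - 6*o) + o)/4 = -(-6*o + o)/4 = -(-5)*o/4 = 5*o/4)
J(D) = 2*D
J(b(6, -1*(-5) + 3)) - 1*(-4955) = 2*(5*(-1*(-5) + 3)/4) - 1*(-4955) = 2*(5*(5 + 3)/4) + 4955 = 2*((5/4)*8) + 4955 = 2*10 + 4955 = 20 + 4955 = 4975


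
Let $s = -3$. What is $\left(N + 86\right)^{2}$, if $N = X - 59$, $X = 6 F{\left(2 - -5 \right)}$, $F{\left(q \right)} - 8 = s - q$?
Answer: $225$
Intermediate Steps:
$F{\left(q \right)} = 5 - q$ ($F{\left(q \right)} = 8 - \left(3 + q\right) = 5 - q$)
$X = -12$ ($X = 6 \left(5 - \left(2 - -5\right)\right) = 6 \left(5 - \left(2 + 5\right)\right) = 6 \left(5 - 7\right) = 6 \left(-2\right) = -12$)
$N = -71$ ($N = -12 - 59 = -71$)
$\left(N + 86\right)^{2} = \left(-71 + 86\right)^{2} = 15^{2} = 225$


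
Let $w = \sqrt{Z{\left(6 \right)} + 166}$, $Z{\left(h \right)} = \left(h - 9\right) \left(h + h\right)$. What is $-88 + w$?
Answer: $-88 + \sqrt{130} \approx -76.598$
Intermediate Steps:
$Z{\left(h \right)} = 2 h \left(-9 + h\right)$ ($Z{\left(h \right)} = \left(-9 + h\right) 2 h = 2 h \left(-9 + h\right)$)
$w = \sqrt{130}$ ($w = \sqrt{2 \cdot 6 \left(-9 + 6\right) + 166} = \sqrt{2 \cdot 6 \left(-3\right) + 166} = \sqrt{-36 + 166} = \sqrt{130} \approx 11.402$)
$-88 + w = -88 + \sqrt{130}$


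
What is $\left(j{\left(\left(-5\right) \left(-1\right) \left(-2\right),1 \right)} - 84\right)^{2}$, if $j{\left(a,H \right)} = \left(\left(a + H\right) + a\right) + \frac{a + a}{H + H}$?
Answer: $12769$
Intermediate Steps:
$j{\left(a,H \right)} = H + 2 a + \frac{a}{H}$ ($j{\left(a,H \right)} = \left(\left(H + a\right) + a\right) + \frac{2 a}{2 H} = \left(H + 2 a\right) + 2 a \frac{1}{2 H} = \left(H + 2 a\right) + \frac{a}{H} = H + 2 a + \frac{a}{H}$)
$\left(j{\left(\left(-5\right) \left(-1\right) \left(-2\right),1 \right)} - 84\right)^{2} = \left(\left(1 + 2 \left(-5\right) \left(-1\right) \left(-2\right) + \frac{\left(-5\right) \left(-1\right) \left(-2\right)}{1}\right) - 84\right)^{2} = \left(\left(1 + 2 \cdot 5 \left(-2\right) + 5 \left(-2\right) 1\right) - 84\right)^{2} = \left(\left(1 + 2 \left(-10\right) - 10\right) - 84\right)^{2} = \left(\left(1 - 20 - 10\right) - 84\right)^{2} = \left(-29 - 84\right)^{2} = \left(-113\right)^{2} = 12769$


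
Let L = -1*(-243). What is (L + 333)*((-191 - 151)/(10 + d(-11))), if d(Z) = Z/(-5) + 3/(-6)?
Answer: -218880/13 ≈ -16837.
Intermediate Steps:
d(Z) = -1/2 - Z/5 (d(Z) = Z*(-1/5) + 3*(-1/6) = -Z/5 - 1/2 = -1/2 - Z/5)
L = 243
(L + 333)*((-191 - 151)/(10 + d(-11))) = (243 + 333)*((-191 - 151)/(10 + (-1/2 - 1/5*(-11)))) = 576*(-342/(10 + (-1/2 + 11/5))) = 576*(-342/(10 + 17/10)) = 576*(-342/117/10) = 576*(-342*10/117) = 576*(-380/13) = -218880/13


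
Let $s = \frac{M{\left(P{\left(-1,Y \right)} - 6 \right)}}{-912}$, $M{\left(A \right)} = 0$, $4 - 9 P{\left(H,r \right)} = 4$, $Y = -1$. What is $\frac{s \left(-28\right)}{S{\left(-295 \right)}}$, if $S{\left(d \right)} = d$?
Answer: $0$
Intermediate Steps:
$P{\left(H,r \right)} = 0$ ($P{\left(H,r \right)} = \frac{4}{9} - \frac{4}{9} = 0$)
$s = 0$ ($s = \frac{0}{-912} = 0 \left(- \frac{1}{912}\right) = 0$)
$\frac{s \left(-28\right)}{S{\left(-295 \right)}} = \frac{0 \left(-28\right)}{-295} = 0 \left(- \frac{1}{295}\right) = 0$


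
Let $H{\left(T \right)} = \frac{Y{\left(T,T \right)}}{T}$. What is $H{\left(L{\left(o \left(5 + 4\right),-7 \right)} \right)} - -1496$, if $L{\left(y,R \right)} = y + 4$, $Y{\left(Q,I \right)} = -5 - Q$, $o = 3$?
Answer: $\frac{46340}{31} \approx 1494.8$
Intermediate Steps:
$L{\left(y,R \right)} = 4 + y$
$H{\left(T \right)} = \frac{-5 - T}{T}$
$H{\left(L{\left(o \left(5 + 4\right),-7 \right)} \right)} - -1496 = \frac{-5 - \left(4 + 3 \left(5 + 4\right)\right)}{4 + 3 \left(5 + 4\right)} - -1496 = \frac{-5 - \left(4 + 3 \cdot 9\right)}{4 + 3 \cdot 9} + 1496 = \frac{-5 - \left(4 + 27\right)}{4 + 27} + 1496 = \frac{-5 - 31}{31} + 1496 = \frac{1}{31} \left(-36\right) + 1496 = - \frac{36}{31} + 1496 = \frac{46340}{31}$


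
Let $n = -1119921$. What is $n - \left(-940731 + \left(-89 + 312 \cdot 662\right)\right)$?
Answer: $-385645$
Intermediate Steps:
$n - \left(-940731 + \left(-89 + 312 \cdot 662\right)\right) = -1119921 - \left(-940731 + \left(-89 + 312 \cdot 662\right)\right) = -1119921 - \left(-940731 + \left(-89 + 206544\right)\right) = -1119921 - \left(-940731 + 206455\right) = -1119921 - -734276 = -1119921 + 734276 = -385645$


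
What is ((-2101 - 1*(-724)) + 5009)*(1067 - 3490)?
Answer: -8800336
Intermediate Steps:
((-2101 - 1*(-724)) + 5009)*(1067 - 3490) = ((-2101 + 724) + 5009)*(-2423) = (-1377 + 5009)*(-2423) = 3632*(-2423) = -8800336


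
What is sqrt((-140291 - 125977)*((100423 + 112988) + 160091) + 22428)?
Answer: 2*I*sqrt(24862902027) ≈ 3.1536e+5*I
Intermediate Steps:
sqrt((-140291 - 125977)*((100423 + 112988) + 160091) + 22428) = sqrt(-266268*(213411 + 160091) + 22428) = sqrt(-266268*373502 + 22428) = sqrt(-99451630536 + 22428) = sqrt(-99451608108) = 2*I*sqrt(24862902027)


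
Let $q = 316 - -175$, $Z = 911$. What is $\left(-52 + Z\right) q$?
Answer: $421769$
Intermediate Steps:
$q = 491$ ($q = 316 + 175 = 491$)
$\left(-52 + Z\right) q = \left(-52 + 911\right) 491 = 859 \cdot 491 = 421769$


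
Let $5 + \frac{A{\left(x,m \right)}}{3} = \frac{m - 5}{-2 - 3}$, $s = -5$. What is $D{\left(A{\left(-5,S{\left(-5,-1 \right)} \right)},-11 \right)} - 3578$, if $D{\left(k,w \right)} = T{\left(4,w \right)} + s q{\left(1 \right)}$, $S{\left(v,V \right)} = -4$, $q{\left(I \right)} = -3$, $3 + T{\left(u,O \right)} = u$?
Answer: $-3562$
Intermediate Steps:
$T{\left(u,O \right)} = -3 + u$
$A{\left(x,m \right)} = -12 - \frac{3 m}{5}$ ($A{\left(x,m \right)} = -15 + 3 \frac{m - 5}{-2 - 3} = -15 + 3 \frac{-5 + m}{-5} = -15 + 3 \left(-5 + m\right) \left(- \frac{1}{5}\right) = -15 + 3 \left(1 - \frac{m}{5}\right) = -15 - \left(-3 + \frac{3 m}{5}\right) = -12 - \frac{3 m}{5}$)
$D{\left(k,w \right)} = 16$ ($D{\left(k,w \right)} = \left(-3 + 4\right) - -15 = 1 + 15 = 16$)
$D{\left(A{\left(-5,S{\left(-5,-1 \right)} \right)},-11 \right)} - 3578 = 16 - 3578 = -3562$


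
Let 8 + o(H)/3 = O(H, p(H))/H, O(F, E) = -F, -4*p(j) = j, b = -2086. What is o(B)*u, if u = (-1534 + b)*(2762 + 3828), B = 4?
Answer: 644106600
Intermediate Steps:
p(j) = -j/4
u = -23855800 (u = (-1534 - 2086)*(2762 + 3828) = -3620*6590 = -23855800)
o(H) = -27 (o(H) = -24 + 3*((-H)/H) = -24 + 3*(-1) = -24 - 3 = -27)
o(B)*u = -27*(-23855800) = 644106600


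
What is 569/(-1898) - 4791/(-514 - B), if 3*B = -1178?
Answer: 1041263/26572 ≈ 39.186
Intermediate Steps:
B = -1178/3 (B = (⅓)*(-1178) = -1178/3 ≈ -392.67)
569/(-1898) - 4791/(-514 - B) = 569/(-1898) - 4791/(-514 - 1*(-1178/3)) = 569*(-1/1898) - 4791/(-514 + 1178/3) = -569/1898 - 4791/(-364/3) = -569/1898 - 4791*(-3/364) = -569/1898 + 14373/364 = 1041263/26572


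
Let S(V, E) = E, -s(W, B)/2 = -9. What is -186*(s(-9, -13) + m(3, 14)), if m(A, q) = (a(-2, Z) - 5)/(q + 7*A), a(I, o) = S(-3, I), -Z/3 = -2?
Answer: -16554/5 ≈ -3310.8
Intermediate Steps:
Z = 6 (Z = -3*(-2) = 6)
s(W, B) = 18 (s(W, B) = -2*(-9) = 18)
a(I, o) = I
m(A, q) = -7/(q + 7*A) (m(A, q) = (-2 - 5)/(q + 7*A) = -7/(q + 7*A))
-186*(s(-9, -13) + m(3, 14)) = -186*(18 - 7/(14 + 7*3)) = -186*(18 - 7/(14 + 21)) = -186*(18 - 7/35) = -186*(18 - 7*1/35) = -186*(18 - ⅕) = -186*89/5 = -16554/5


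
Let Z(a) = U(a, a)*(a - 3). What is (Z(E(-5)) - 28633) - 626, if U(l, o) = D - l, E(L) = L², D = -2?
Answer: -29853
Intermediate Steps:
U(l, o) = -2 - l
Z(a) = (-3 + a)*(-2 - a) (Z(a) = (-2 - a)*(a - 3) = (-2 - a)*(-3 + a) = (-3 + a)*(-2 - a))
(Z(E(-5)) - 28633) - 626 = ((6 + (-5)² - ((-5)²)²) - 28633) - 626 = ((6 + 25 - 1*25²) - 28633) - 626 = ((6 + 25 - 1*625) - 28633) - 626 = ((6 + 25 - 625) - 28633) - 626 = (-594 - 28633) - 626 = -29227 - 626 = -29853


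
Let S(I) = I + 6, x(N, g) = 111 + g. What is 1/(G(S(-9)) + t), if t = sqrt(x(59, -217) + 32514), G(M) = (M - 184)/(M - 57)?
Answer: -11220/116633831 + 7200*sqrt(8102)/116633831 ≈ 0.0054603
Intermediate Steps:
S(I) = 6 + I
G(M) = (-184 + M)/(-57 + M)
t = 2*sqrt(8102) (t = sqrt((111 - 217) + 32514) = sqrt(-106 + 32514) = sqrt(32408) = 2*sqrt(8102) ≈ 180.02)
1/(G(S(-9)) + t) = 1/((-184 + (6 - 9))/(-57 + (6 - 9)) + 2*sqrt(8102)) = 1/((-184 - 3)/(-57 - 3) + 2*sqrt(8102)) = 1/(-187/(-60) + 2*sqrt(8102)) = 1/(-1/60*(-187) + 2*sqrt(8102)) = 1/(187/60 + 2*sqrt(8102))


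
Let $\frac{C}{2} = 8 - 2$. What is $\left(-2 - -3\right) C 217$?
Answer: $2604$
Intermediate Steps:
$C = 12$ ($C = 2 \left(8 - 2\right) = 2 \cdot 6 = 12$)
$\left(-2 - -3\right) C 217 = \left(-2 - -3\right) 12 \cdot 217 = \left(-2 + 3\right) 12 \cdot 217 = 1 \cdot 12 \cdot 217 = 12 \cdot 217 = 2604$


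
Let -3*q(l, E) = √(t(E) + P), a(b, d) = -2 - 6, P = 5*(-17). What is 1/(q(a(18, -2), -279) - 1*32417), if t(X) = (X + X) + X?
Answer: -291753/9457757923 + 3*I*√922/9457757923 ≈ -3.0848e-5 + 9.6316e-9*I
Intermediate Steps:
P = -85
t(X) = 3*X (t(X) = 2*X + X = 3*X)
a(b, d) = -8
q(l, E) = -√(-85 + 3*E)/3 (q(l, E) = -√(3*E - 85)/3 = -√(-85 + 3*E)/3)
1/(q(a(18, -2), -279) - 1*32417) = 1/(-√(-85 + 3*(-279))/3 - 1*32417) = 1/(-√(-85 - 837)/3 - 32417) = 1/(-I*√922/3 - 32417) = 1/(-32417 - I*√922/3)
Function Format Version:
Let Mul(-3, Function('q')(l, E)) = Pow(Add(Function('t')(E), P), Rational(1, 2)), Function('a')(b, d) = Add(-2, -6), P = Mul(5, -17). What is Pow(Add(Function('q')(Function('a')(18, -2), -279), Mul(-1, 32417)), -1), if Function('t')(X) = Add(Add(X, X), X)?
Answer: Add(Rational(-291753, 9457757923), Mul(Rational(3, 9457757923), I, Pow(922, Rational(1, 2)))) ≈ Add(-3.0848e-5, Mul(9.6316e-9, I))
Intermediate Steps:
P = -85
Function('t')(X) = Mul(3, X) (Function('t')(X) = Add(Mul(2, X), X) = Mul(3, X))
Function('a')(b, d) = -8
Function('q')(l, E) = Mul(Rational(-1, 3), Pow(Add(-85, Mul(3, E)), Rational(1, 2))) (Function('q')(l, E) = Mul(Rational(-1, 3), Pow(Add(Mul(3, E), -85), Rational(1, 2))) = Mul(Rational(-1, 3), Pow(Add(-85, Mul(3, E)), Rational(1, 2))))
Pow(Add(Function('q')(Function('a')(18, -2), -279), Mul(-1, 32417)), -1) = Pow(Add(Mul(Rational(-1, 3), Pow(Add(-85, Mul(3, -279)), Rational(1, 2))), Mul(-1, 32417)), -1) = Pow(Add(Mul(Rational(-1, 3), Pow(Add(-85, -837), Rational(1, 2))), -32417), -1) = Pow(Add(Mul(Rational(-1, 3), Pow(-922, Rational(1, 2))), -32417), -1) = Pow(Add(Mul(Rational(-1, 3), Mul(I, Pow(922, Rational(1, 2)))), -32417), -1) = Pow(Add(Mul(Rational(-1, 3), I, Pow(922, Rational(1, 2))), -32417), -1) = Pow(Add(-32417, Mul(Rational(-1, 3), I, Pow(922, Rational(1, 2)))), -1)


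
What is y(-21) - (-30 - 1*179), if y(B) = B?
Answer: 188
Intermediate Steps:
y(-21) - (-30 - 1*179) = -21 - (-30 - 1*179) = -21 - (-30 - 179) = -21 - 1*(-209) = -21 + 209 = 188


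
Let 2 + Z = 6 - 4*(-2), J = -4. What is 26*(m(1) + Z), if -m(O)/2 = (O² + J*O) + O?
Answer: 416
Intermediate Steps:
Z = 12 (Z = -2 + (6 - 4*(-2)) = -2 + (6 + 8) = -2 + 14 = 12)
m(O) = -2*O² + 6*O (m(O) = -2*((O² - 4*O) + O) = -2*(O² - 3*O) = -2*O² + 6*O)
26*(m(1) + Z) = 26*(2*1*(3 - 1*1) + 12) = 26*(2*1*(3 - 1) + 12) = 26*(2*1*2 + 12) = 26*(4 + 12) = 26*16 = 416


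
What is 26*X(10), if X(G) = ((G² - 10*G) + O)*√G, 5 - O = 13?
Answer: -208*√10 ≈ -657.75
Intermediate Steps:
O = -8 (O = 5 - 1*13 = 5 - 13 = -8)
X(G) = √G*(-8 + G² - 10*G) (X(G) = ((G² - 10*G) - 8)*√G = (-8 + G² - 10*G)*√G = √G*(-8 + G² - 10*G))
26*X(10) = 26*(√10*(-8 + 10² - 10*10)) = 26*(√10*(-8 + 100 - 100)) = 26*(√10*(-8)) = 26*(-8*√10) = -208*√10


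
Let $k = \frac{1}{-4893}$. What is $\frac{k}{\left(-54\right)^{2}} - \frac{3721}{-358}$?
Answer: $\frac{26545591495}{2553969852} \approx 10.394$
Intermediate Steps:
$k = - \frac{1}{4893} \approx -0.00020437$
$\frac{k}{\left(-54\right)^{2}} - \frac{3721}{-358} = - \frac{1}{4893 \left(-54\right)^{2}} - \frac{3721}{-358} = - \frac{1}{4893 \cdot 2916} - - \frac{3721}{358} = \left(- \frac{1}{4893}\right) \frac{1}{2916} + \frac{3721}{358} = - \frac{1}{14267988} + \frac{3721}{358} = \frac{26545591495}{2553969852}$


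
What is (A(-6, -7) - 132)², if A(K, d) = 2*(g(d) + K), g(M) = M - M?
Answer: 20736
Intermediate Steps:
g(M) = 0
A(K, d) = 2*K (A(K, d) = 2*(0 + K) = 2*K)
(A(-6, -7) - 132)² = (2*(-6) - 132)² = (-12 - 132)² = (-144)² = 20736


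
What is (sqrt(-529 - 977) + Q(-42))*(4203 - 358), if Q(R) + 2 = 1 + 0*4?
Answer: -3845 + 3845*I*sqrt(1506) ≈ -3845.0 + 1.4921e+5*I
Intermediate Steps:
Q(R) = -1 (Q(R) = -2 + (1 + 0*4) = -2 + (1 + 0) = -2 + 1 = -1)
(sqrt(-529 - 977) + Q(-42))*(4203 - 358) = (sqrt(-529 - 977) - 1)*(4203 - 358) = (sqrt(-1506) - 1)*3845 = (I*sqrt(1506) - 1)*3845 = (-1 + I*sqrt(1506))*3845 = -3845 + 3845*I*sqrt(1506)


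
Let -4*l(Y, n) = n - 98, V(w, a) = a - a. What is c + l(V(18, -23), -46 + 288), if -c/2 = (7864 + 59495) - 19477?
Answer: -95800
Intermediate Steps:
V(w, a) = 0
l(Y, n) = 49/2 - n/4 (l(Y, n) = -(n - 98)/4 = -(-98 + n)/4 = 49/2 - n/4)
c = -95764 (c = -2*((7864 + 59495) - 19477) = -2*(67359 - 19477) = -2*47882 = -95764)
c + l(V(18, -23), -46 + 288) = -95764 + (49/2 - (-46 + 288)/4) = -95764 + (49/2 - 1/4*242) = -95764 + (49/2 - 121/2) = -95764 - 36 = -95800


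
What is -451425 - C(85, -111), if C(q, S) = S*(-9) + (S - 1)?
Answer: -452312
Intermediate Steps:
C(q, S) = -1 - 8*S (C(q, S) = -9*S + (-1 + S) = -1 - 8*S)
-451425 - C(85, -111) = -451425 - (-1 - 8*(-111)) = -451425 - (-1 + 888) = -451425 - 1*887 = -451425 - 887 = -452312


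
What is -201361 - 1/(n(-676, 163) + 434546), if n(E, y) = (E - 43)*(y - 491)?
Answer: -134987984459/670378 ≈ -2.0136e+5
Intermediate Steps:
n(E, y) = (-491 + y)*(-43 + E) (n(E, y) = (-43 + E)*(-491 + y) = (-491 + y)*(-43 + E))
-201361 - 1/(n(-676, 163) + 434546) = -201361 - 1/((21113 - 491*(-676) - 43*163 - 676*163) + 434546) = -201361 - 1/((21113 + 331916 - 7009 - 110188) + 434546) = -201361 - 1/(235832 + 434546) = -201361 - 1/670378 = -134987984459/670378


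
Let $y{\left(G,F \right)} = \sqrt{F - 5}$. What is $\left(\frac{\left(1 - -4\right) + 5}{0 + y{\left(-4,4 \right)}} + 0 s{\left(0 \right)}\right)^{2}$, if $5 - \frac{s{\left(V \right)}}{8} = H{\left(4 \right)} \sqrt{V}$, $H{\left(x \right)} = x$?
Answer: $-100$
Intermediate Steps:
$y{\left(G,F \right)} = \sqrt{-5 + F}$
$s{\left(V \right)} = 40 - 32 \sqrt{V}$ ($s{\left(V \right)} = 40 - 8 \cdot 4 \sqrt{V} = 40 - 32 \sqrt{V}$)
$\left(\frac{\left(1 - -4\right) + 5}{0 + y{\left(-4,4 \right)}} + 0 s{\left(0 \right)}\right)^{2} = \left(\frac{\left(1 - -4\right) + 5}{0 + \sqrt{-5 + 4}} + 0 \left(40 - 32 \sqrt{0}\right)\right)^{2} = \left(\frac{\left(1 + 4\right) + 5}{0 + \sqrt{-1}} + 0 \left(40 - 0\right)\right)^{2} = \left(\frac{5 + 5}{0 + i} + 0 \left(40 + 0\right)\right)^{2} = \left(\frac{10}{i} + 0 \cdot 40\right)^{2} = \left(10 \left(- i\right) + 0\right)^{2} = \left(- 10 i + 0\right)^{2} = \left(- 10 i\right)^{2} = -100$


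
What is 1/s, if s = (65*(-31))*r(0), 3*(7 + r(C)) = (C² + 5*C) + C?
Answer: 1/14105 ≈ 7.0897e-5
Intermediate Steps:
r(C) = -7 + 2*C + C²/3 (r(C) = -7 + ((C² + 5*C) + C)/3 = -7 + (C² + 6*C)/3 = -7 + (2*C + C²/3) = -7 + 2*C + C²/3)
s = 14105 (s = (65*(-31))*(-7 + 2*0 + (⅓)*0²) = -2015*(-7 + 0 + (⅓)*0) = -2015*(-7 + 0 + 0) = -2015*(-7) = 14105)
1/s = 1/14105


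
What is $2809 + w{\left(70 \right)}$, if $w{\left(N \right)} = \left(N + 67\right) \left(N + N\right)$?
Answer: $21989$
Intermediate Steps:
$w{\left(N \right)} = 2 N \left(67 + N\right)$ ($w{\left(N \right)} = \left(67 + N\right) 2 N = 2 N \left(67 + N\right)$)
$2809 + w{\left(70 \right)} = 2809 + 2 \cdot 70 \left(67 + 70\right) = 2809 + 2 \cdot 70 \cdot 137 = 2809 + 19180 = 21989$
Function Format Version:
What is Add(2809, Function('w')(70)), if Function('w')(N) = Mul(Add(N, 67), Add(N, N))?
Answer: 21989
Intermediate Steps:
Function('w')(N) = Mul(2, N, Add(67, N)) (Function('w')(N) = Mul(Add(67, N), Mul(2, N)) = Mul(2, N, Add(67, N)))
Add(2809, Function('w')(70)) = Add(2809, Mul(2, 70, Add(67, 70))) = Add(2809, Mul(2, 70, 137)) = Add(2809, 19180) = 21989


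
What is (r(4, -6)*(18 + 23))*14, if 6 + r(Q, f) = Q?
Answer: -1148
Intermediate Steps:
r(Q, f) = -6 + Q
(r(4, -6)*(18 + 23))*14 = ((-6 + 4)*(18 + 23))*14 = -2*41*14 = -82*14 = -1148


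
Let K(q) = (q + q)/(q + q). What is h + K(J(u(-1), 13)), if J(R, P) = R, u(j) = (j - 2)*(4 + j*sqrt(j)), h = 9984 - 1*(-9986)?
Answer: 19971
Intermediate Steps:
h = 19970 (h = 9984 + 9986 = 19970)
u(j) = (-2 + j)*(4 + j**(3/2))
K(q) = 1 (K(q) = (2*q)/((2*q)) = (2*q)*(1/(2*q)) = 1)
h + K(J(u(-1), 13)) = 19970 + 1 = 19971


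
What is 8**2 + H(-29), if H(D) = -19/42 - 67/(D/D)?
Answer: -145/42 ≈ -3.4524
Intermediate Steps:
H(D) = -2833/42 (H(D) = -19*1/42 - 67/1 = -19/42 - 67*1 = -19/42 - 67 = -2833/42)
8**2 + H(-29) = 8**2 - 2833/42 = 64 - 2833/42 = -145/42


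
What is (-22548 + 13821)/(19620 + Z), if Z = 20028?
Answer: -2909/13216 ≈ -0.22011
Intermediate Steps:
(-22548 + 13821)/(19620 + Z) = (-22548 + 13821)/(19620 + 20028) = -8727/39648 = -8727*1/39648 = -2909/13216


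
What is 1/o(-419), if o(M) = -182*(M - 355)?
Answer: 1/140868 ≈ 7.0988e-6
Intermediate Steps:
o(M) = 64610 - 182*M (o(M) = -182*(-355 + M) = 64610 - 182*M)
1/o(-419) = 1/(64610 - 182*(-419)) = 1/(64610 + 76258) = 1/140868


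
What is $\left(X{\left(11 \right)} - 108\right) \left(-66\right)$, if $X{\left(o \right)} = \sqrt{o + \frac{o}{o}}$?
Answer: $7128 - 132 \sqrt{3} \approx 6899.4$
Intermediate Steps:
$X{\left(o \right)} = \sqrt{1 + o}$ ($X{\left(o \right)} = \sqrt{o + 1} = \sqrt{1 + o}$)
$\left(X{\left(11 \right)} - 108\right) \left(-66\right) = \left(\sqrt{1 + 11} - 108\right) \left(-66\right) = \left(\sqrt{12} - 108\right) \left(-66\right) = \left(2 \sqrt{3} - 108\right) \left(-66\right) = \left(-108 + 2 \sqrt{3}\right) \left(-66\right) = 7128 - 132 \sqrt{3}$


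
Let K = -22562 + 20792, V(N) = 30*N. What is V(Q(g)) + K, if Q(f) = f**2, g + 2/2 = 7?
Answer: -690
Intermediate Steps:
g = 6 (g = -1 + 7 = 6)
K = -1770
V(Q(g)) + K = 30*6**2 - 1770 = 30*36 - 1770 = 1080 - 1770 = -690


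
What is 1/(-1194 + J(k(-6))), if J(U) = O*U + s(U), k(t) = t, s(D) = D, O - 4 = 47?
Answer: -1/1506 ≈ -0.00066401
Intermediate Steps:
O = 51 (O = 4 + 47 = 51)
J(U) = 52*U (J(U) = 51*U + U = 52*U)
1/(-1194 + J(k(-6))) = 1/(-1194 + 52*(-6)) = 1/(-1194 - 312) = 1/(-1506) = -1/1506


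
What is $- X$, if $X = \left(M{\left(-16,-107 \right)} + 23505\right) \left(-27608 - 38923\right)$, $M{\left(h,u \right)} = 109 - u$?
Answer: $1578181851$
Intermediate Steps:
$X = -1578181851$ ($X = \left(\left(109 - -107\right) + 23505\right) \left(-27608 - 38923\right) = \left(\left(109 + 107\right) + 23505\right) \left(-66531\right) = \left(216 + 23505\right) \left(-66531\right) = 23721 \left(-66531\right) = -1578181851$)
$- X = \left(-1\right) \left(-1578181851\right) = 1578181851$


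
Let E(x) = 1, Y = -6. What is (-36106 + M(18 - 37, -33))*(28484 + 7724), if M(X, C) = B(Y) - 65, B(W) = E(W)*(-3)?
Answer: -1309788192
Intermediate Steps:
B(W) = -3 (B(W) = 1*(-3) = -3)
M(X, C) = -68 (M(X, C) = -3 - 65 = -68)
(-36106 + M(18 - 37, -33))*(28484 + 7724) = (-36106 - 68)*(28484 + 7724) = -36174*36208 = -1309788192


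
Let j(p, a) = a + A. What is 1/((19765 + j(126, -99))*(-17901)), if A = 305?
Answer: -1/357500871 ≈ -2.7972e-9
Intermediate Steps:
j(p, a) = 305 + a (j(p, a) = a + 305 = 305 + a)
1/((19765 + j(126, -99))*(-17901)) = 1/((19765 + (305 - 99))*(-17901)) = -1/17901/(19765 + 206) = -1/17901/19971 = (1/19971)*(-1/17901) = -1/357500871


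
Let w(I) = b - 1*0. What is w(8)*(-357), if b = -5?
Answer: 1785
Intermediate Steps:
w(I) = -5 (w(I) = -5 - 1*0 = -5 + 0 = -5)
w(8)*(-357) = -5*(-357) = 1785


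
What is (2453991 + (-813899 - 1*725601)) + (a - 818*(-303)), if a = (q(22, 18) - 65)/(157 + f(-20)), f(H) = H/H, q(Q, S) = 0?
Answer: 183650445/158 ≈ 1.1623e+6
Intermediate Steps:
f(H) = 1
a = -65/158 (a = (0 - 65)/(157 + 1) = -65/158 ≈ -0.41139)
(2453991 + (-813899 - 1*725601)) + (a - 818*(-303)) = (2453991 + (-813899 - 1*725601)) + (-65/158 - 818*(-303)) = (2453991 + (-813899 - 725601)) + (-65/158 + 247854) = (2453991 - 1539500) + 39160867/158 = 914491 + 39160867/158 = 183650445/158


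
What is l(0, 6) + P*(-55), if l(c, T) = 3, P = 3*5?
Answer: -822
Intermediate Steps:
P = 15
l(0, 6) + P*(-55) = 3 + 15*(-55) = 3 - 825 = -822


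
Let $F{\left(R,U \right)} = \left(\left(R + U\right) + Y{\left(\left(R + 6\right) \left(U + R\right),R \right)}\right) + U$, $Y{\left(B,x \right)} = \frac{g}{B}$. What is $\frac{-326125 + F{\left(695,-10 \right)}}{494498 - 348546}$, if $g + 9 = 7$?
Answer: $- \frac{39069052063}{17520990280} \approx -2.2298$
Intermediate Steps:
$g = -2$ ($g = -9 + 7 = -2$)
$Y{\left(B,x \right)} = - \frac{2}{B}$
$F{\left(R,U \right)} = R + 2 U - \frac{2}{\left(6 + R\right) \left(R + U\right)}$ ($F{\left(R,U \right)} = \left(\left(R + U\right) - \frac{2}{\left(R + 6\right) \left(U + R\right)}\right) + U = \left(\left(R + U\right) - \frac{2}{\left(6 + R\right) \left(R + U\right)}\right) + U = \left(R + U - \frac{2}{\left(6 + R\right) \left(R + U\right)}\right) + U = R + 2 U - \frac{2}{\left(6 + R\right) \left(R + U\right)}$)
$\frac{-326125 + F{\left(695,-10 \right)}}{494498 - 348546} = \frac{-326125 + \left(695 - \frac{2}{695^{2} + 6 \cdot 695 + 6 \left(-10\right) + 695 \left(-10\right)} + 2 \left(-10\right)\right)}{494498 - 348546} = \frac{-326125 - \left(-675 + \frac{2}{483025 + 4170 - 60 - 6950}\right)}{145952} = \left(-326125 - \left(-675 + \frac{2}{480185}\right)\right) \frac{1}{145952} = \left(-326125 - - \frac{324124873}{480185}\right) \frac{1}{145952} = \left(-326125 + \frac{324124873}{480185}\right) \frac{1}{145952} = \left(- \frac{156276208252}{480185}\right) \frac{1}{145952} = - \frac{39069052063}{17520990280}$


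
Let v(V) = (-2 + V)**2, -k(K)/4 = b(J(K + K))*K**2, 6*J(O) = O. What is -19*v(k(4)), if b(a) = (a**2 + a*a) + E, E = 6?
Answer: -579357196/81 ≈ -7.1526e+6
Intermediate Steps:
J(O) = O/6
b(a) = 6 + 2*a**2 (b(a) = (a**2 + a*a) + 6 = (a**2 + a**2) + 6 = 2*a**2 + 6 = 6 + 2*a**2)
k(K) = -4*K**2*(6 + 2*K**2/9) (k(K) = -4*(6 + 2*((K + K)/6)**2)*K**2 = -4*(6 + 2*((2*K)/6)**2)*K**2 = -4*(6 + 2*(K/3)**2)*K**2 = -4*(6 + 2*(K**2/9))*K**2 = -4*(6 + 2*K**2/9)*K**2 = -4*K**2*(6 + 2*K**2/9))
-19*v(k(4)) = -19*(-2 + (8/9)*4**2*(-27 - 1*4**2))**2 = -19*(-2 + (8/9)*16*(-27 - 1*16))**2 = -19*(-2 + (8/9)*16*(-27 - 16))**2 = -19*(-2 + (8/9)*16*(-43))**2 = -19*(-2 - 5504/9)**2 = -19*(-5522/9)**2 = -19*30492484/81 = -579357196/81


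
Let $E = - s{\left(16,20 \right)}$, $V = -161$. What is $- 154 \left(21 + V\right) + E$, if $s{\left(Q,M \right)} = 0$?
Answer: $21560$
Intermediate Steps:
$E = 0$ ($E = \left(-1\right) 0 = 0$)
$- 154 \left(21 + V\right) + E = - 154 \left(21 - 161\right) + 0 = \left(-154\right) \left(-140\right) + 0 = 21560 + 0 = 21560$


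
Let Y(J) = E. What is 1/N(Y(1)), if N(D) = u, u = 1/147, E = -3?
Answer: 147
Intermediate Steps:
Y(J) = -3
u = 1/147 ≈ 0.0068027
N(D) = 1/147
1/N(Y(1)) = 1/(1/147) = 147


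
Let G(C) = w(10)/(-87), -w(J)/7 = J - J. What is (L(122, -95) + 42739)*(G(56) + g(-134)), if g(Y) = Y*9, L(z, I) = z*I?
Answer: -37565694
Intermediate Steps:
L(z, I) = I*z
g(Y) = 9*Y
w(J) = 0 (w(J) = -7*(J - J) = -7*0 = 0)
G(C) = 0 (G(C) = 0/(-87) = 0*(-1/87) = 0)
(L(122, -95) + 42739)*(G(56) + g(-134)) = (-95*122 + 42739)*(0 + 9*(-134)) = (-11590 + 42739)*(0 - 1206) = 31149*(-1206) = -37565694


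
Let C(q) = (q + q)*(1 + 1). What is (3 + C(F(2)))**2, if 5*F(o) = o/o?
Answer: 361/25 ≈ 14.440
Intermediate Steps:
F(o) = 1/5 (F(o) = (o/o)/5 = (1/5)*1 = 1/5)
C(q) = 4*q (C(q) = (2*q)*2 = 4*q)
(3 + C(F(2)))**2 = (3 + 4*(1/5))**2 = (3 + 4/5)**2 = (19/5)**2 = 361/25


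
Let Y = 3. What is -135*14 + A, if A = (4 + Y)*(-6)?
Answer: -1932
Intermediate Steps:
A = -42 (A = (4 + 3)*(-6) = 7*(-6) = -42)
-135*14 + A = -135*14 - 42 = -1890 - 42 = -1932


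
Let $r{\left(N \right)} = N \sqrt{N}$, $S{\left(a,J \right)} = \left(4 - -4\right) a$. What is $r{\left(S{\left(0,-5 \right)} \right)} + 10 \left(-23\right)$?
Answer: $-230$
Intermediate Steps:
$S{\left(a,J \right)} = 8 a$ ($S{\left(a,J \right)} = \left(4 + 4\right) a = 8 a$)
$r{\left(N \right)} = N^{\frac{3}{2}}$
$r{\left(S{\left(0,-5 \right)} \right)} + 10 \left(-23\right) = \left(8 \cdot 0\right)^{\frac{3}{2}} + 10 \left(-23\right) = 0^{\frac{3}{2}} - 230 = 0 - 230 = -230$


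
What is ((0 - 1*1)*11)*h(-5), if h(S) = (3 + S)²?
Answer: -44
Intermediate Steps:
((0 - 1*1)*11)*h(-5) = ((0 - 1*1)*11)*(3 - 5)² = ((0 - 1)*11)*(-2)² = -1*11*4 = -11*4 = -44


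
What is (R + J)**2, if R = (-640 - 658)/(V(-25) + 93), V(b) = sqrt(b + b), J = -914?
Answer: 200*(-37029601*I + 3943910*sqrt(2))/(-8599*I + 930*sqrt(2)) ≈ 8.6095e+5 - 1958.0*I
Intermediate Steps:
V(b) = sqrt(2)*sqrt(b) (V(b) = sqrt(2*b) = sqrt(2)*sqrt(b))
R = -1298/(93 + 5*I*sqrt(2)) (R = (-640 - 658)/(sqrt(2)*sqrt(-25) + 93) = -1298/(sqrt(2)*(5*I) + 93) = -1298/(5*I*sqrt(2) + 93) = -1298/(93 + 5*I*sqrt(2)) ≈ -13.877 + 1.0551*I)
(R + J)**2 = ((-120714/8699 + 6490*I*sqrt(2)/8699) - 914)**2 = (-8071600/8699 + 6490*I*sqrt(2)/8699)**2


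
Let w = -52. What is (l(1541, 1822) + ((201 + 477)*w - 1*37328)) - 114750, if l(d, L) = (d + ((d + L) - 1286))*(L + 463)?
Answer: 8079796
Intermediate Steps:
l(d, L) = (463 + L)*(-1286 + L + 2*d) (l(d, L) = (d + ((L + d) - 1286))*(463 + L) = (d + (-1286 + L + d))*(463 + L) = (-1286 + L + 2*d)*(463 + L) = (463 + L)*(-1286 + L + 2*d))
(l(1541, 1822) + ((201 + 477)*w - 1*37328)) - 114750 = ((-595418 + 1822**2 - 823*1822 + 926*1541 + 2*1822*1541) + ((201 + 477)*(-52) - 1*37328)) - 114750 = ((-595418 + 3319684 - 1499506 + 1426966 + 5615404) + (678*(-52) - 37328)) - 114750 = (8267130 + (-35256 - 37328)) - 114750 = (8267130 - 72584) - 114750 = 8194546 - 114750 = 8079796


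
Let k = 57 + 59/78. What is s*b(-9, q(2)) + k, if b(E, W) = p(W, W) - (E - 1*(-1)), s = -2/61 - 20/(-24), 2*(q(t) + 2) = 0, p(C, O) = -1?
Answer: 150734/2379 ≈ 63.360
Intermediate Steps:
q(t) = -2 (q(t) = -2 + (1/2)*0 = -2 + 0 = -2)
k = 4505/78 (k = 57 + 59*(1/78) = 57 + 59/78 = 4505/78 ≈ 57.756)
s = 293/366 (s = -2*1/61 - 20*(-1/24) = -2/61 + 5/6 = 293/366 ≈ 0.80055)
b(E, W) = -2 - E (b(E, W) = -1 - (E - 1*(-1)) = -1 - (E + 1) = -1 - (1 + E) = -1 + (-1 - E) = -2 - E)
s*b(-9, q(2)) + k = 293*(-2 - 1*(-9))/366 + 4505/78 = 293*(-2 + 9)/366 + 4505/78 = (293/366)*7 + 4505/78 = 2051/366 + 4505/78 = 150734/2379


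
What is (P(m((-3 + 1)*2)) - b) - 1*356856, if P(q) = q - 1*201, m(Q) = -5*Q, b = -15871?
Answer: -341166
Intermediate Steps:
P(q) = -201 + q (P(q) = q - 201 = -201 + q)
(P(m((-3 + 1)*2)) - b) - 1*356856 = ((-201 - 5*(-3 + 1)*2) - 1*(-15871)) - 1*356856 = ((-201 - (-10)*2) + 15871) - 356856 = ((-201 - 5*(-4)) + 15871) - 356856 = ((-201 + 20) + 15871) - 356856 = (-181 + 15871) - 356856 = 15690 - 356856 = -341166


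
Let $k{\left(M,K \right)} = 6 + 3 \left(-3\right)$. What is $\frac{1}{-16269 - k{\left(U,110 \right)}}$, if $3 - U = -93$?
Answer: $- \frac{1}{16266} \approx -6.1478 \cdot 10^{-5}$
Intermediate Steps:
$U = 96$ ($U = 3 - -93 = 3 + 93 = 96$)
$k{\left(M,K \right)} = -3$ ($k{\left(M,K \right)} = 6 - 9 = -3$)
$\frac{1}{-16269 - k{\left(U,110 \right)}} = \frac{1}{-16269 - -3} = \frac{1}{-16269 + 3} = \frac{1}{-16266} = - \frac{1}{16266}$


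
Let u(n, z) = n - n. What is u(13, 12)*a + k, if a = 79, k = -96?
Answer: -96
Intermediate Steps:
u(n, z) = 0
u(13, 12)*a + k = 0*79 - 96 = 0 - 96 = -96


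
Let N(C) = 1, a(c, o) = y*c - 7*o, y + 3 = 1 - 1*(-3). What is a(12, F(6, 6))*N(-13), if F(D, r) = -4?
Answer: 40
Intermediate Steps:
y = 1 (y = -3 + (1 - 1*(-3)) = -3 + (1 + 3) = -3 + 4 = 1)
a(c, o) = c - 7*o (a(c, o) = 1*c - 7*o = c - 7*o)
a(12, F(6, 6))*N(-13) = (12 - 7*(-4))*1 = (12 + 28)*1 = 40*1 = 40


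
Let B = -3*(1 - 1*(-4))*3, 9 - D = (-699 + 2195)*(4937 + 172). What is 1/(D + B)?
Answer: -1/7643100 ≈ -1.3084e-7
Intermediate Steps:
D = -7643055 (D = 9 - (-699 + 2195)*(4937 + 172) = 9 - 1496*5109 = 9 - 1*7643064 = 9 - 7643064 = -7643055)
B = -45 (B = -3*(1 + 4)*3 = -3*5*3 = -15*3 = -45)
1/(D + B) = 1/(-7643055 - 45) = 1/(-7643100) = -1/7643100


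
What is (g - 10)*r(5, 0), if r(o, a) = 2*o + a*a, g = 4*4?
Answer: 60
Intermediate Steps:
g = 16
r(o, a) = a² + 2*o (r(o, a) = 2*o + a² = a² + 2*o)
(g - 10)*r(5, 0) = (16 - 10)*(0² + 2*5) = 6*(0 + 10) = 6*10 = 60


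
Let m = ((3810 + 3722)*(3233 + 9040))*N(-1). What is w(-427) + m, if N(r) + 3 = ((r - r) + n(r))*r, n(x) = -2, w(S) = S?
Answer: -92440663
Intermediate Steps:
N(r) = -3 - 2*r (N(r) = -3 + ((r - r) - 2)*r = -3 + (0 - 2)*r = -3 - 2*r)
m = -92440236 (m = ((3810 + 3722)*(3233 + 9040))*(-3 - 2*(-1)) = (7532*12273)*(-3 + 2) = 92440236*(-1) = -92440236)
w(-427) + m = -427 - 92440236 = -92440663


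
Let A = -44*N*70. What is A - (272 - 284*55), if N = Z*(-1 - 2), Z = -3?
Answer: -12372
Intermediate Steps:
N = 9 (N = -3*(-1 - 2) = -3*(-3) = 9)
A = -27720 (A = -44*9*70 = -396*70 = -27720)
A - (272 - 284*55) = -27720 - (272 - 284*55) = -27720 - (272 - 15620) = -27720 - 1*(-15348) = -27720 + 15348 = -12372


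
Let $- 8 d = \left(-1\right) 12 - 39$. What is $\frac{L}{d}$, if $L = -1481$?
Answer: $- \frac{11848}{51} \approx -232.31$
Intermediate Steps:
$d = \frac{51}{8}$ ($d = - \frac{\left(-1\right) 12 - 39}{8} = - \frac{-12 - 39}{8} = \left(- \frac{1}{8}\right) \left(-51\right) = \frac{51}{8} \approx 6.375$)
$\frac{L}{d} = - \frac{1481}{\frac{51}{8}} = \left(-1481\right) \frac{8}{51} = - \frac{11848}{51}$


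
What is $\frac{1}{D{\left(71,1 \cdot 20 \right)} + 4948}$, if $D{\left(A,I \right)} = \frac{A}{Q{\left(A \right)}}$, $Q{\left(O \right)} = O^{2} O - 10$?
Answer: $\frac{357901}{1770894219} \approx 0.0002021$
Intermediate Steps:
$Q{\left(O \right)} = -10 + O^{3}$ ($Q{\left(O \right)} = O^{3} - 10 = -10 + O^{3}$)
$D{\left(A,I \right)} = \frac{A}{-10 + A^{3}}$
$\frac{1}{D{\left(71,1 \cdot 20 \right)} + 4948} = \frac{1}{\frac{71}{-10 + 71^{3}} + 4948} = \frac{1}{\frac{71}{-10 + 357911} + 4948} = \frac{1}{\frac{71}{357901} + 4948} = \frac{1}{\frac{1770894219}{357901}} = \frac{357901}{1770894219}$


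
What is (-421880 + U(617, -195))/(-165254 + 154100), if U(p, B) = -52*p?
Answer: 226982/5577 ≈ 40.700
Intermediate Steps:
(-421880 + U(617, -195))/(-165254 + 154100) = (-421880 - 52*617)/(-165254 + 154100) = (-421880 - 32084)/(-11154) = -453964*(-1/11154) = 226982/5577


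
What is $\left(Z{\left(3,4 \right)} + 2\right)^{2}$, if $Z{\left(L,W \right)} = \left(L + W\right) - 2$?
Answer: $49$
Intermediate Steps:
$Z{\left(L,W \right)} = -2 + L + W$
$\left(Z{\left(3,4 \right)} + 2\right)^{2} = \left(\left(-2 + 3 + 4\right) + 2\right)^{2} = \left(5 + 2\right)^{2} = 7^{2} = 49$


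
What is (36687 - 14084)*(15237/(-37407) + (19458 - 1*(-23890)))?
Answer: 12216947109199/12469 ≈ 9.7979e+8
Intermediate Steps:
(36687 - 14084)*(15237/(-37407) + (19458 - 1*(-23890))) = 22603*(15237*(-1/37407) + (19458 + 23890)) = 22603*(-5079/12469 + 43348) = 22603*(540501133/12469) = 12216947109199/12469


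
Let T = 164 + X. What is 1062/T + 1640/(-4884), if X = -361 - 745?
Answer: -280487/191697 ≈ -1.4632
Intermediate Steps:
X = -1106
T = -942 (T = 164 - 1106 = -942)
1062/T + 1640/(-4884) = 1062/(-942) + 1640/(-4884) = 1062*(-1/942) + 1640*(-1/4884) = -177/157 - 410/1221 = -280487/191697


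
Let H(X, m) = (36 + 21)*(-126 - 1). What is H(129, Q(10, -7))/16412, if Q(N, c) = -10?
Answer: -7239/16412 ≈ -0.44108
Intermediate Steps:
H(X, m) = -7239 (H(X, m) = 57*(-127) = -7239)
H(129, Q(10, -7))/16412 = -7239/16412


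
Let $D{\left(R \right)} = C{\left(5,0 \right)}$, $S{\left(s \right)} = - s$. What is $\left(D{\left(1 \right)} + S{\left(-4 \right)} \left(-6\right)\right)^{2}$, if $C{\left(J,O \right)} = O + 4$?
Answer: $400$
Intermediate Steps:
$C{\left(J,O \right)} = 4 + O$
$D{\left(R \right)} = 4$ ($D{\left(R \right)} = 4 + 0 = 4$)
$\left(D{\left(1 \right)} + S{\left(-4 \right)} \left(-6\right)\right)^{2} = \left(4 + \left(-1\right) \left(-4\right) \left(-6\right)\right)^{2} = \left(4 + 4 \left(-6\right)\right)^{2} = \left(4 - 24\right)^{2} = \left(-20\right)^{2} = 400$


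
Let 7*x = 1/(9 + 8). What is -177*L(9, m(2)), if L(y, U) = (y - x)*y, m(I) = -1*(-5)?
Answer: -1704510/119 ≈ -14324.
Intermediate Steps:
m(I) = 5
x = 1/119 (x = 1/(7*(9 + 8)) = (⅐)/17 = (⅐)*(1/17) = 1/119 ≈ 0.0084034)
L(y, U) = y*(-1/119 + y) (L(y, U) = (y - 1*1/119)*y = (y - 1/119)*y = (-1/119 + y)*y = y*(-1/119 + y))
-177*L(9, m(2)) = -1593*(-1/119 + 9) = -1593*1070/119 = -177*9630/119 = -1704510/119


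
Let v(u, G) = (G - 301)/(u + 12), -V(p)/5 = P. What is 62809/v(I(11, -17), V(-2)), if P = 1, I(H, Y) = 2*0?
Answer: -125618/51 ≈ -2463.1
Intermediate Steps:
I(H, Y) = 0
V(p) = -5 (V(p) = -5*1 = -5)
v(u, G) = (-301 + G)/(12 + u)
62809/v(I(11, -17), V(-2)) = 62809/(((-301 - 5)/(12 + 0))) = 62809/((-306/12)) = 62809/(((1/12)*(-306))) = 62809/(-51/2) = 62809*(-2/51) = -125618/51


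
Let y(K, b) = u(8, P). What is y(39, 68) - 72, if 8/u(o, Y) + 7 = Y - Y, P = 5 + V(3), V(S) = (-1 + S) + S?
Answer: -512/7 ≈ -73.143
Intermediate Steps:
V(S) = -1 + 2*S
P = 10 (P = 5 + (-1 + 2*3) = 5 + (-1 + 6) = 5 + 5 = 10)
u(o, Y) = -8/7 (u(o, Y) = 8/(-7 + (Y - Y)) = 8/(-7 + 0) = 8/(-7) = 8*(-1/7) = -8/7)
y(K, b) = -8/7
y(39, 68) - 72 = -8/7 - 72 = -512/7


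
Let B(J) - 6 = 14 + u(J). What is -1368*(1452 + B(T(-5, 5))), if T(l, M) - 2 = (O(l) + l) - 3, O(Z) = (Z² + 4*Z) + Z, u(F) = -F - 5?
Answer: -2015064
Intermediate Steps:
u(F) = -5 - F
O(Z) = Z² + 5*Z
T(l, M) = -1 + l + l*(5 + l) (T(l, M) = 2 + ((l*(5 + l) + l) - 3) = 2 + ((l + l*(5 + l)) - 3) = 2 + (-3 + l + l*(5 + l)) = -1 + l + l*(5 + l))
B(J) = 15 - J (B(J) = 6 + (14 + (-5 - J)) = 6 + (9 - J) = 15 - J)
-1368*(1452 + B(T(-5, 5))) = -1368*(1452 + (15 - (-1 - 5 - 5*(5 - 5)))) = -1368*(1452 + (15 - (-1 - 5 - 5*0))) = -1368*(1452 + (15 - (-1 - 5 + 0))) = -1368*(1452 + (15 - 1*(-6))) = -1368*(1452 + (15 + 6)) = -1368*(1452 + 21) = -1368*1473 = -2015064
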